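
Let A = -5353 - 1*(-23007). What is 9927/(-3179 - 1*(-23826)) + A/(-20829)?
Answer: -157732655/430056363 ≈ -0.36677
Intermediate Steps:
A = 17654 (A = -5353 + 23007 = 17654)
9927/(-3179 - 1*(-23826)) + A/(-20829) = 9927/(-3179 - 1*(-23826)) + 17654/(-20829) = 9927/(-3179 + 23826) + 17654*(-1/20829) = 9927/20647 - 17654/20829 = -157732655/430056363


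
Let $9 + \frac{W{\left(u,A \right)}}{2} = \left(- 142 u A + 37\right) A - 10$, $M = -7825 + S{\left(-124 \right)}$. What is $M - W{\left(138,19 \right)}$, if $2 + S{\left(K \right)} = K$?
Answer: $14138993$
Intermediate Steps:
$S{\left(K \right)} = -2 + K$
$M = -7951$ ($M = -7825 - 126 = -7951$)
$W{\left(u,A \right)} = -38 + 2 A \left(37 - 142 A u\right)$ ($W{\left(u,A \right)} = -18 + 2 \left(\left(- 142 u A + 37\right) A - 10\right) = -18 + 2 \left(\left(- 142 A u + 37\right) A - 10\right) = -18 + 2 \left(\left(37 - 142 A u\right) A - 10\right) = -18 + 2 \left(A \left(37 - 142 A u\right) - 10\right) = -18 + 2 \left(-10 + A \left(37 - 142 A u\right)\right) = -18 + \left(-20 + 2 A \left(37 - 142 A u\right)\right) = -38 + 2 A \left(37 - 142 A u\right)$)
$M - W{\left(138,19 \right)} = -7951 - \left(-38 + 74 \cdot 19 - 39192 \cdot 19^{2}\right) = -7951 - \left(-38 + 1406 - 39192 \cdot 361\right) = -7951 - \left(-38 + 1406 - 14148312\right) = -7951 - -14146944 = -7951 + 14146944 = 14138993$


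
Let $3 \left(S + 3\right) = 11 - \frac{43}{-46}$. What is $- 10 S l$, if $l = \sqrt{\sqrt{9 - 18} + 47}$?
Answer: $- \frac{225 \sqrt{47 + 3 i}}{23} \approx -67.1 - 2.1393 i$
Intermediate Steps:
$l = \sqrt{47 + 3 i}$ ($l = \sqrt{\sqrt{-9} + 47} = \sqrt{3 i + 47} = \sqrt{47 + 3 i} \approx 6.8591 + 0.21869 i$)
$S = \frac{45}{46}$ ($S = -3 + \frac{11 - \frac{43}{-46}}{3} = -3 + \frac{11 - - \frac{43}{46}}{3} = -3 + \frac{11 + \frac{43}{46}}{3} = -3 + \frac{1}{3} \cdot \frac{549}{46} = -3 + \frac{183}{46} = \frac{45}{46} \approx 0.97826$)
$- 10 S l = \left(-10\right) \frac{45}{46} \sqrt{47 + 3 i} = - \frac{225 \sqrt{47 + 3 i}}{23}$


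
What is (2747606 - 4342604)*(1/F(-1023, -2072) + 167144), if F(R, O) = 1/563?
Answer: -267492329586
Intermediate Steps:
F(R, O) = 1/563
(2747606 - 4342604)*(1/F(-1023, -2072) + 167144) = (2747606 - 4342604)*(1/(1/563) + 167144) = -1594998*(563 + 167144) = -1594998*167707 = -267492329586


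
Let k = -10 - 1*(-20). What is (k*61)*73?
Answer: 44530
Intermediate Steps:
k = 10 (k = -10 + 20 = 10)
(k*61)*73 = (10*61)*73 = 610*73 = 44530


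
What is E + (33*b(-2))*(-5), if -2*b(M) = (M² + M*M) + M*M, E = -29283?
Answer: -28293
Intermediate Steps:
b(M) = -3*M²/2 (b(M) = -((M² + M*M) + M*M)/2 = -((M² + M²) + M²)/2 = -(2*M² + M²)/2 = -3*M²/2)
E + (33*b(-2))*(-5) = -29283 + (33*(-3/2*(-2)²))*(-5) = -29283 + (33*(-3/2*4))*(-5) = -29283 + (33*(-6))*(-5) = -29283 - 198*(-5) = -29283 + 990 = -28293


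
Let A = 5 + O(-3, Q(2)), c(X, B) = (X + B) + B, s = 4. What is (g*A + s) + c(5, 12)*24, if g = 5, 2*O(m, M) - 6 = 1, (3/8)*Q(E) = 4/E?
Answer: 1485/2 ≈ 742.50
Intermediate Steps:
Q(E) = 32/(3*E) (Q(E) = 8*(4/E)/3 = 32/(3*E))
O(m, M) = 7/2 (O(m, M) = 3 + (1/2)*1 = 3 + 1/2 = 7/2)
c(X, B) = X + 2*B (c(X, B) = (B + X) + B = X + 2*B)
A = 17/2 (A = 5 + 7/2 = 17/2 ≈ 8.5000)
(g*A + s) + c(5, 12)*24 = (5*(17/2) + 4) + (5 + 2*12)*24 = (85/2 + 4) + (5 + 24)*24 = 93/2 + 29*24 = 93/2 + 696 = 1485/2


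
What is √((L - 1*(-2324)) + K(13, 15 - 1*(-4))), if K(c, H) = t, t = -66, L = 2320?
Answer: √4578 ≈ 67.661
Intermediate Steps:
K(c, H) = -66
√((L - 1*(-2324)) + K(13, 15 - 1*(-4))) = √((2320 - 1*(-2324)) - 66) = √((2320 + 2324) - 66) = √(4644 - 66) = √4578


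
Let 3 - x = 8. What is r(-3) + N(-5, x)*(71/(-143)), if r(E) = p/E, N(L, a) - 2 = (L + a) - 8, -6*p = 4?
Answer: 10510/1287 ≈ 8.1663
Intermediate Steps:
p = -⅔ (p = -⅙*4 = -⅔ ≈ -0.66667)
x = -5 (x = 3 - 1*8 = 3 - 8 = -5)
N(L, a) = -6 + L + a (N(L, a) = 2 + ((L + a) - 8) = 2 + (-8 + L + a) = -6 + L + a)
r(E) = -2/(3*E)
r(-3) + N(-5, x)*(71/(-143)) = -⅔/(-3) + (-6 - 5 - 5)*(71/(-143)) = -⅔*(-⅓) - 1136*(-1)/143 = 2/9 - 16*(-71/143) = 2/9 + 1136/143 = 10510/1287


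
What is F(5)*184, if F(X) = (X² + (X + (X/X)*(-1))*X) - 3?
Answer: 7728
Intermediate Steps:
F(X) = -3 + X² + X*(-1 + X) (F(X) = (X² + (X + 1*(-1))*X) - 3 = (X² + (X - 1)*X) - 3 = (X² + (-1 + X)*X) - 3 = (X² + X*(-1 + X)) - 3 = -3 + X² + X*(-1 + X))
F(5)*184 = (-3 - 1*5 + 2*5²)*184 = (-3 - 5 + 2*25)*184 = (-3 - 5 + 50)*184 = 42*184 = 7728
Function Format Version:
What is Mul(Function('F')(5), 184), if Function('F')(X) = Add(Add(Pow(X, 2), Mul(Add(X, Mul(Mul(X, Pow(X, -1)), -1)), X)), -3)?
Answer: 7728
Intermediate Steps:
Function('F')(X) = Add(-3, Pow(X, 2), Mul(X, Add(-1, X))) (Function('F')(X) = Add(Add(Pow(X, 2), Mul(Add(X, Mul(1, -1)), X)), -3) = Add(Add(Pow(X, 2), Mul(Add(X, -1), X)), -3) = Add(Add(Pow(X, 2), Mul(Add(-1, X), X)), -3) = Add(Add(Pow(X, 2), Mul(X, Add(-1, X))), -3) = Add(-3, Pow(X, 2), Mul(X, Add(-1, X))))
Mul(Function('F')(5), 184) = Mul(Add(-3, Mul(-1, 5), Mul(2, Pow(5, 2))), 184) = Mul(Add(-3, -5, Mul(2, 25)), 184) = Mul(Add(-3, -5, 50), 184) = Mul(42, 184) = 7728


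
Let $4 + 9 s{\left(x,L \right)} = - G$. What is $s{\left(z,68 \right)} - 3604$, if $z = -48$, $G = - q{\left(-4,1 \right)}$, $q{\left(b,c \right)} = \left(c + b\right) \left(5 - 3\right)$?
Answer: $- \frac{32446}{9} \approx -3605.1$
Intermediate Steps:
$q{\left(b,c \right)} = 2 b + 2 c$ ($q{\left(b,c \right)} = \left(b + c\right) 2 = 2 b + 2 c$)
$G = 6$ ($G = - (2 \left(-4\right) + 2 \cdot 1) = - (-8 + 2) = \left(-1\right) \left(-6\right) = 6$)
$s{\left(x,L \right)} = - \frac{10}{9}$ ($s{\left(x,L \right)} = - \frac{4}{9} + \frac{\left(-1\right) 6}{9} = - \frac{4}{9} + \frac{1}{9} \left(-6\right) = - \frac{4}{9} - \frac{2}{3} = - \frac{10}{9}$)
$s{\left(z,68 \right)} - 3604 = - \frac{10}{9} - 3604 = - \frac{32446}{9}$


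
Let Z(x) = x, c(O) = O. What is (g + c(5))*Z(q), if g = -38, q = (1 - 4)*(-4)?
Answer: -396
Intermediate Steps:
q = 12 (q = -3*(-4) = 12)
(g + c(5))*Z(q) = (-38 + 5)*12 = -33*12 = -396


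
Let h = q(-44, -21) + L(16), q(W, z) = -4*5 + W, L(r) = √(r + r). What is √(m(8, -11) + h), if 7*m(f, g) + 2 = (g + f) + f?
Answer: √(-3115 + 196*√2)/7 ≈ 7.6102*I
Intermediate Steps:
L(r) = √2*√r (L(r) = √(2*r) = √2*√r)
q(W, z) = -20 + W
m(f, g) = -2/7 + g/7 + 2*f/7 (m(f, g) = -2/7 + ((g + f) + f)/7 = -2/7 + ((f + g) + f)/7 = -2/7 + (g + 2*f)/7 = -2/7 + (g/7 + 2*f/7) = -2/7 + g/7 + 2*f/7)
h = -64 + 4*√2 (h = (-20 - 44) + √2*√16 = -64 + √2*4 = -64 + 4*√2 ≈ -58.343)
√(m(8, -11) + h) = √((-2/7 + (⅐)*(-11) + (2/7)*8) + (-64 + 4*√2)) = √((-2/7 - 11/7 + 16/7) + (-64 + 4*√2)) = √(3/7 + (-64 + 4*√2)) = √(-445/7 + 4*√2)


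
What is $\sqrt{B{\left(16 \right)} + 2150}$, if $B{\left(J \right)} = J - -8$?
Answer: $\sqrt{2174} \approx 46.626$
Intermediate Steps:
$B{\left(J \right)} = 8 + J$ ($B{\left(J \right)} = J + 8 = 8 + J$)
$\sqrt{B{\left(16 \right)} + 2150} = \sqrt{\left(8 + 16\right) + 2150} = \sqrt{24 + 2150} = \sqrt{2174}$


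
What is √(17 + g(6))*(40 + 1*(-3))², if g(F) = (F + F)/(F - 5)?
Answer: 1369*√29 ≈ 7372.3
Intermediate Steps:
g(F) = 2*F/(-5 + F) (g(F) = (2*F)/(-5 + F) = 2*F/(-5 + F))
√(17 + g(6))*(40 + 1*(-3))² = √(17 + 2*6/(-5 + 6))*(40 + 1*(-3))² = √(17 + 2*6/1)*(40 - 3)² = √(17 + 2*6*1)*37² = √(17 + 12)*1369 = √29*1369 = 1369*√29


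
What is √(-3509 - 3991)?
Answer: 50*I*√3 ≈ 86.603*I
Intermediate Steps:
√(-3509 - 3991) = √(-7500) = 50*I*√3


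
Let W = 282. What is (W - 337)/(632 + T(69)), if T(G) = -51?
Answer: -55/581 ≈ -0.094664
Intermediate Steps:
(W - 337)/(632 + T(69)) = (282 - 337)/(632 - 51) = -55/581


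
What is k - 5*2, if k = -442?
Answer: -452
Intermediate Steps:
k - 5*2 = -442 - 5*2 = -442 - 1*10 = -442 - 10 = -452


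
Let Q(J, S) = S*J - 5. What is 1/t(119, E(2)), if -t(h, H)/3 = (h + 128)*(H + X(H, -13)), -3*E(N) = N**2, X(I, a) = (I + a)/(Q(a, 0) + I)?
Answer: -1/689 ≈ -0.0014514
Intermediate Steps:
Q(J, S) = -5 + J*S (Q(J, S) = J*S - 5 = -5 + J*S)
X(I, a) = (I + a)/(-5 + I) (X(I, a) = (I + a)/((-5 + a*0) + I) = (I + a)/((-5 + 0) + I) = (I + a)/(-5 + I))
E(N) = -N**2/3
t(h, H) = -3*(128 + h)*(H + (-13 + H)/(-5 + H)) (t(h, H) = -3*(h + 128)*(H + (H - 13)/(-5 + H)) = -3*(128 + h)*(H + (-13 + H)/(-5 + H)))
1/t(119, E(2)) = 1/(3*(1664 - (-128)*2**2/3 - 1*119*(-13 - 1/3*2**2) - (-1/3*2**2)*(-5 - 1/3*2**2)*(128 + 119))/(-5 - 1/3*2**2)) = 1/(3*(1664 - (-128)*4/3 - 1*119*(-13 - 1/3*4) - 1*(-1/3*4)*(-5 - 1/3*4)*247)/(-5 - 1/3*4)) = 1/(3*(1664 - 128*(-4/3) - 1*119*(-13 - 4/3) - 1*(-4/3)*(-5 - 4/3)*247)/(-5 - 4/3)) = 1/(3*(1664 + 512/3 - 1*119*(-43/3) - 1*(-4/3)*(-19/3)*247)/(-19/3)) = 1/(3*(-3/19)*(1664 + 512/3 + 5117/3 - 18772/9)) = 1/(3*(-3/19)*(13091/9)) = 1/(-689) = -1/689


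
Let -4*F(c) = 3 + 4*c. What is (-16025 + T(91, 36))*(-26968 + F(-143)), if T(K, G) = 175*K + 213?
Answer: -12125239/4 ≈ -3.0313e+6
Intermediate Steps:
F(c) = -3/4 - c (F(c) = -(3 + 4*c)/4 = -3/4 - c)
T(K, G) = 213 + 175*K
(-16025 + T(91, 36))*(-26968 + F(-143)) = (-16025 + (213 + 175*91))*(-26968 + (-3/4 - 1*(-143))) = (-16025 + (213 + 15925))*(-26968 + (-3/4 + 143)) = (-16025 + 16138)*(-26968 + 569/4) = 113*(-107303/4) = -12125239/4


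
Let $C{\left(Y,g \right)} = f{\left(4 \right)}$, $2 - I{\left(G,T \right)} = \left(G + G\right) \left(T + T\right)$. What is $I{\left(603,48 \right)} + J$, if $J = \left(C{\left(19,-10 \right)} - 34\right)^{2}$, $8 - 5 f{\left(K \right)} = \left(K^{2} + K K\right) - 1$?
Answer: $- \frac{2857101}{25} \approx -1.1428 \cdot 10^{5}$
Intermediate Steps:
$I{\left(G,T \right)} = 2 - 4 G T$ ($I{\left(G,T \right)} = 2 - \left(G + G\right) \left(T + T\right) = 2 - 2 G 2 T = 2 - 4 G T$)
$f{\left(K \right)} = \frac{9}{5} - \frac{2 K^{2}}{5}$ ($f{\left(K \right)} = \frac{8}{5} - \frac{\left(K^{2} + K K\right) - 1}{5} = \frac{8}{5} - \frac{\left(K^{2} + K^{2}\right) - 1}{5} = \frac{8}{5} - \frac{2 K^{2} - 1}{5} = \frac{8}{5} - \frac{-1 + 2 K^{2}}{5} = \frac{8}{5} - \left(- \frac{1}{5} + \frac{2 K^{2}}{5}\right) = \frac{9}{5} - \frac{2 K^{2}}{5}$)
$C{\left(Y,g \right)} = - \frac{23}{5}$ ($C{\left(Y,g \right)} = \frac{9}{5} - \frac{2 \cdot 4^{2}}{5} = \frac{9}{5} - \frac{32}{5} = - \frac{23}{5}$)
$J = \frac{37249}{25}$ ($J = \left(- \frac{23}{5} - 34\right)^{2} = \left(- \frac{193}{5}\right)^{2} = \frac{37249}{25} \approx 1490.0$)
$I{\left(603,48 \right)} + J = \left(2 - 2412 \cdot 48\right) + \frac{37249}{25} = \left(2 - 115776\right) + \frac{37249}{25} = -115774 + \frac{37249}{25} = - \frac{2857101}{25}$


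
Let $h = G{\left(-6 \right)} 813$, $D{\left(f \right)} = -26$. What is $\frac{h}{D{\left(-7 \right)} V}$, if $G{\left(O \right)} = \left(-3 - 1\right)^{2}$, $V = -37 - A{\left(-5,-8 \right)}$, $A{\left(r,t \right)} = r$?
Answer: $\frac{813}{52} \approx 15.635$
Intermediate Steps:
$V = -32$ ($V = -37 - -5 = -37 + 5 = -32$)
$G{\left(O \right)} = 16$ ($G{\left(O \right)} = \left(-4\right)^{2} = 16$)
$h = 13008$ ($h = 16 \cdot 813 = 13008$)
$\frac{h}{D{\left(-7 \right)} V} = \frac{13008}{\left(-26\right) \left(-32\right)} = \frac{13008}{832} = 13008 \cdot \frac{1}{832} = \frac{813}{52}$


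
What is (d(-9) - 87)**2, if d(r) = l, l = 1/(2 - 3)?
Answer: 7744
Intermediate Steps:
l = -1 (l = 1/(-1) = -1)
d(r) = -1
(d(-9) - 87)**2 = (-1 - 87)**2 = (-88)**2 = 7744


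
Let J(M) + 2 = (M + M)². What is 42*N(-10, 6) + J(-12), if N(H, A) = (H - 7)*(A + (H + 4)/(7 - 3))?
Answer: -2639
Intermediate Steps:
J(M) = -2 + 4*M² (J(M) = -2 + (M + M)² = -2 + (2*M)² = -2 + 4*M²)
N(H, A) = (-7 + H)*(1 + A + H/4) (N(H, A) = (-7 + H)*(A + (4 + H)/4) = (-7 + H)*(A + (4 + H)*(¼)) = (-7 + H)*(A + (1 + H/4)) = (-7 + H)*(1 + A + H/4))
42*N(-10, 6) + J(-12) = 42*(-7 - 7*6 - ¾*(-10) + (¼)*(-10)² + 6*(-10)) + (-2 + 4*(-12)²) = 42*(-7 - 42 + 15/2 + (¼)*100 - 60) + (-2 + 4*144) = 42*(-7 - 42 + 15/2 + 25 - 60) + (-2 + 576) = 42*(-153/2) + 574 = -3213 + 574 = -2639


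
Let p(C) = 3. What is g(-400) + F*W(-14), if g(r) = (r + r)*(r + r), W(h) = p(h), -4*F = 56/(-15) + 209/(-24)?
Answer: 102401493/160 ≈ 6.4001e+5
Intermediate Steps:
F = 1493/480 (F = -(56/(-15) + 209/(-24))/4 = -(56*(-1/15) + 209*(-1/24))/4 = -(-56/15 - 209/24)/4 = -¼*(-1493/120) = 1493/480 ≈ 3.1104)
W(h) = 3
g(r) = 4*r² (g(r) = (2*r)*(2*r) = 4*r²)
g(-400) + F*W(-14) = 4*(-400)² + (1493/480)*3 = 4*160000 + 1493/160 = 640000 + 1493/160 = 102401493/160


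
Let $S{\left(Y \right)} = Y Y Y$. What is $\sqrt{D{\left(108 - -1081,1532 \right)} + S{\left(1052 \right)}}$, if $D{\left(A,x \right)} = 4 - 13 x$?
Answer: $2 \sqrt{291058174} \approx 34121.0$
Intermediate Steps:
$S{\left(Y \right)} = Y^{3}$ ($S{\left(Y \right)} = Y^{2} Y = Y^{3}$)
$\sqrt{D{\left(108 - -1081,1532 \right)} + S{\left(1052 \right)}} = \sqrt{\left(4 - 19916\right) + 1052^{3}} = \sqrt{\left(4 - 19916\right) + 1164252608} = \sqrt{-19912 + 1164252608} = \sqrt{1164232696} = 2 \sqrt{291058174}$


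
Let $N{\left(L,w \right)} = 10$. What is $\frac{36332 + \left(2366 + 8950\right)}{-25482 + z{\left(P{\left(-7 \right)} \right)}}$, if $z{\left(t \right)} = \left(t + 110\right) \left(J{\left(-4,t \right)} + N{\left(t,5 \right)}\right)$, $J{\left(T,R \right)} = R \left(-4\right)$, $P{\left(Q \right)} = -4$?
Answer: $- \frac{23824}{11363} \approx -2.0966$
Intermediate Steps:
$J{\left(T,R \right)} = - 4 R$
$z{\left(t \right)} = \left(10 - 4 t\right) \left(110 + t\right)$ ($z{\left(t \right)} = \left(t + 110\right) \left(- 4 t + 10\right) = \left(110 + t\right) \left(10 - 4 t\right) = \left(10 - 4 t\right) \left(110 + t\right)$)
$\frac{36332 + \left(2366 + 8950\right)}{-25482 + z{\left(P{\left(-7 \right)} \right)}} = \frac{36332 + \left(2366 + 8950\right)}{-25482 - \left(-2820 + 64\right)} = \frac{36332 + 11316}{-25482 + \left(1100 + 1720 - 64\right)} = \frac{47648}{-25482 + \left(1100 + 1720 - 64\right)} = \frac{47648}{-25482 + 2756} = \frac{47648}{-22726} = 47648 \left(- \frac{1}{22726}\right) = - \frac{23824}{11363}$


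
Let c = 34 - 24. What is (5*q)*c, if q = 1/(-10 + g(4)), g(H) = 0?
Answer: -5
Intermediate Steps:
c = 10
q = -⅒ (q = 1/(-10 + 0) = 1/(-10) = -⅒ ≈ -0.10000)
(5*q)*c = (5*(-⅒))*10 = -½*10 = -5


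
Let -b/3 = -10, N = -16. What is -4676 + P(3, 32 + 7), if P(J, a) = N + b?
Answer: -4662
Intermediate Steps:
b = 30 (b = -3*(-10) = 30)
P(J, a) = 14 (P(J, a) = -16 + 30 = 14)
-4676 + P(3, 32 + 7) = -4676 + 14 = -4662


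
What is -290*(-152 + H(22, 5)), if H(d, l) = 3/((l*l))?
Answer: 220226/5 ≈ 44045.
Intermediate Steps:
H(d, l) = 3/l² (H(d, l) = 3/(l²) = 3/l²)
-290*(-152 + H(22, 5)) = -290*(-152 + 3/5²) = -290*(-152 + 3*(1/25)) = -290*(-152 + 3/25) = -290*(-3797/25) = 220226/5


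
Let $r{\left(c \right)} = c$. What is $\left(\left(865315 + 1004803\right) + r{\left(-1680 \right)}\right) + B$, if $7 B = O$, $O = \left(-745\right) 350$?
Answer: $1831188$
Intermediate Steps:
$O = -260750$
$B = -37250$ ($B = \frac{1}{7} \left(-260750\right) = -37250$)
$\left(\left(865315 + 1004803\right) + r{\left(-1680 \right)}\right) + B = \left(\left(865315 + 1004803\right) - 1680\right) - 37250 = \left(1870118 - 1680\right) - 37250 = 1868438 - 37250 = 1831188$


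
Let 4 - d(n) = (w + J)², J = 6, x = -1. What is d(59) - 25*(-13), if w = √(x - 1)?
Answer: 295 - 12*I*√2 ≈ 295.0 - 16.971*I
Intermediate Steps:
w = I*√2 (w = √(-1 - 1) = √(-2) = I*√2 ≈ 1.4142*I)
d(n) = 4 - (6 + I*√2)² (d(n) = 4 - (I*√2 + 6)² = 4 - (6 + I*√2)²)
d(59) - 25*(-13) = (4 - (6 + I*√2)²) - 25*(-13) = (4 - (6 + I*√2)²) - 1*(-325) = (4 - (6 + I*√2)²) + 325 = 329 - (6 + I*√2)²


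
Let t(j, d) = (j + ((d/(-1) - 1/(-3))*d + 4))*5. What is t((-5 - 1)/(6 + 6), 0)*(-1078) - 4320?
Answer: -23185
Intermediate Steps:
t(j, d) = 20 + 5*j + 5*d*(1/3 - d) (t(j, d) = (j + ((d*(-1) - 1*(-1/3))*d + 4))*5 = (j + ((-d + 1/3)*d + 4))*5 = (j + ((1/3 - d)*d + 4))*5 = (j + (d*(1/3 - d) + 4))*5 = (j + (4 + d*(1/3 - d)))*5 = (4 + j + d*(1/3 - d))*5 = 20 + 5*j + 5*d*(1/3 - d))
t((-5 - 1)/(6 + 6), 0)*(-1078) - 4320 = (20 - 5*0**2 + 5*((-5 - 1)/(6 + 6)) + (5/3)*0)*(-1078) - 4320 = (20 - 5*0 + 5*(-6/12) + 0)*(-1078) - 4320 = (20 + 0 + 5*(-6*1/12) + 0)*(-1078) - 4320 = (20 + 0 + 5*(-1/2) + 0)*(-1078) - 4320 = (20 + 0 - 5/2 + 0)*(-1078) - 4320 = (35/2)*(-1078) - 4320 = -18865 - 4320 = -23185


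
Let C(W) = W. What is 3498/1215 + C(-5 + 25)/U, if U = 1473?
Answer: 575206/198855 ≈ 2.8926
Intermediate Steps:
3498/1215 + C(-5 + 25)/U = 3498/1215 + (-5 + 25)/1473 = 3498*(1/1215) + 20*(1/1473) = 1166/405 + 20/1473 = 575206/198855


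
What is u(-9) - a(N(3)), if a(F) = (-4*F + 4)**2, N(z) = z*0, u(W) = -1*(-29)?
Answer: 13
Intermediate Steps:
u(W) = 29
N(z) = 0
a(F) = (4 - 4*F)**2
u(-9) - a(N(3)) = 29 - 16*(-1 + 0)**2 = 29 - 16*(-1)**2 = 29 - 16 = 13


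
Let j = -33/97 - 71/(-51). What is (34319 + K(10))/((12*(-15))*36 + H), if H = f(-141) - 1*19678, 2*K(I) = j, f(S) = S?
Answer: -169778695/130101153 ≈ -1.3050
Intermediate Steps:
j = 5204/4947 (j = -33*1/97 - 71*(-1/51) = -33/97 + 71/51 = 5204/4947 ≈ 1.0520)
K(I) = 2602/4947 (K(I) = (1/2)*(5204/4947) = 2602/4947)
H = -19819 (H = -141 - 1*19678 = -141 - 19678 = -19819)
(34319 + K(10))/((12*(-15))*36 + H) = (34319 + 2602/4947)/((12*(-15))*36 - 19819) = 169778695/(4947*(-180*36 - 19819)) = 169778695/(4947*(-6480 - 19819)) = (169778695/4947)/(-26299) = (169778695/4947)*(-1/26299) = -169778695/130101153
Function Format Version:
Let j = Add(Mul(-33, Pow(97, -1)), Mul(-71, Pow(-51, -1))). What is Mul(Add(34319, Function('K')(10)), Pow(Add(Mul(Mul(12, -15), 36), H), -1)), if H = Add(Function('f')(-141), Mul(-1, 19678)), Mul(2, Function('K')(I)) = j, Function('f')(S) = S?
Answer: Rational(-169778695, 130101153) ≈ -1.3050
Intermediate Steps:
j = Rational(5204, 4947) (j = Add(Mul(-33, Rational(1, 97)), Mul(-71, Rational(-1, 51))) = Add(Rational(-33, 97), Rational(71, 51)) = Rational(5204, 4947) ≈ 1.0520)
Function('K')(I) = Rational(2602, 4947) (Function('K')(I) = Mul(Rational(1, 2), Rational(5204, 4947)) = Rational(2602, 4947))
H = -19819 (H = Add(-141, Mul(-1, 19678)) = Add(-141, -19678) = -19819)
Mul(Add(34319, Function('K')(10)), Pow(Add(Mul(Mul(12, -15), 36), H), -1)) = Mul(Add(34319, Rational(2602, 4947)), Pow(Add(Mul(Mul(12, -15), 36), -19819), -1)) = Mul(Rational(169778695, 4947), Pow(Add(Mul(-180, 36), -19819), -1)) = Mul(Rational(169778695, 4947), Pow(Add(-6480, -19819), -1)) = Mul(Rational(169778695, 4947), Pow(-26299, -1)) = Mul(Rational(169778695, 4947), Rational(-1, 26299)) = Rational(-169778695, 130101153)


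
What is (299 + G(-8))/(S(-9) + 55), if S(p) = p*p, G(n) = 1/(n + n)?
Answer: 4783/2176 ≈ 2.1981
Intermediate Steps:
G(n) = 1/(2*n)
S(p) = p²
(299 + G(-8))/(S(-9) + 55) = (299 + (½)/(-8))/((-9)² + 55) = (299 + (½)*(-⅛))/(81 + 55) = (299 - 1/16)/136 = (4783/16)*(1/136) = 4783/2176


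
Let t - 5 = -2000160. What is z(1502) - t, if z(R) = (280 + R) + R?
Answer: 2003439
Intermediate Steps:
t = -2000155 (t = 5 - 2000160 = -2000155)
z(R) = 280 + 2*R
z(1502) - t = (280 + 2*1502) - 1*(-2000155) = (280 + 3004) + 2000155 = 3284 + 2000155 = 2003439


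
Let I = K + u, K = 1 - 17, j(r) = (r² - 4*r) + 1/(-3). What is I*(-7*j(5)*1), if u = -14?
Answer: 980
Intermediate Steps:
j(r) = -⅓ + r² - 4*r (j(r) = (r² - 4*r) - ⅓ = -⅓ + r² - 4*r)
K = -16
I = -30 (I = -16 - 14 = -30)
I*(-7*j(5)*1) = -30*(-7*(-⅓ + 5² - 4*5)) = -30*(-7*(-⅓ + 25 - 20)) = -30*(-7*14/3) = -(-980) = -30*(-98/3) = 980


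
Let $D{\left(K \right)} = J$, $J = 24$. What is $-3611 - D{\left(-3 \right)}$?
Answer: $-3635$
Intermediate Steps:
$D{\left(K \right)} = 24$
$-3611 - D{\left(-3 \right)} = -3611 - 24 = -3635$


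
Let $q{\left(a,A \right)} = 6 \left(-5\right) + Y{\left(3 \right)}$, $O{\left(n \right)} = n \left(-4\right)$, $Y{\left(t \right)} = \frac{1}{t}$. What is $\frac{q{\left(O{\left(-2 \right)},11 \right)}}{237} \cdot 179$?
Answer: $- \frac{15931}{711} \approx -22.406$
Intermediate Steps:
$O{\left(n \right)} = - 4 n$
$q{\left(a,A \right)} = - \frac{89}{3}$ ($q{\left(a,A \right)} = 6 \left(-5\right) + \frac{1}{3} = -30 + \frac{1}{3} = - \frac{89}{3}$)
$\frac{q{\left(O{\left(-2 \right)},11 \right)}}{237} \cdot 179 = - \frac{89}{3 \cdot 237} \cdot 179 = \left(- \frac{89}{3}\right) \frac{1}{237} \cdot 179 = \left(- \frac{89}{711}\right) 179 = - \frac{15931}{711}$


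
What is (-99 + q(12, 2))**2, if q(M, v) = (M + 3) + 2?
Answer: 6724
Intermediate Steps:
q(M, v) = 5 + M (q(M, v) = (3 + M) + 2 = 5 + M)
(-99 + q(12, 2))**2 = (-99 + (5 + 12))**2 = (-99 + 17)**2 = (-82)**2 = 6724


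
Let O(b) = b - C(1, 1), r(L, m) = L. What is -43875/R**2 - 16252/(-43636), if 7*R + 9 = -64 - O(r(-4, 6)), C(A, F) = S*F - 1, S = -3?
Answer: -23431334648/58134061 ≈ -403.06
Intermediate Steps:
C(A, F) = -1 - 3*F (C(A, F) = -3*F - 1 = -1 - 3*F)
O(b) = 4 + b (O(b) = b - (-1 - 3*1) = b - (-1 - 3) = b - 1*(-4) = b + 4 = 4 + b)
R = -73/7 (R = -9/7 + (-64 - (4 - 4))/7 = -9/7 + (-64 - 1*0)/7 = -9/7 + (-64 + 0)/7 = -9/7 + (1/7)*(-64) = -9/7 - 64/7 = -73/7 ≈ -10.429)
-43875/R**2 - 16252/(-43636) = -43875/((-73/7)**2) - 16252/(-43636) = -43875/5329/49 - 16252*(-1/43636) = -43875*49/5329 + 4063/10909 = -2149875/5329 + 4063/10909 = -23431334648/58134061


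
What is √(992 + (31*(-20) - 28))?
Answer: 2*√86 ≈ 18.547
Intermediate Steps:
√(992 + (31*(-20) - 28)) = √(992 + (-620 - 28)) = √(992 - 648) = √344 = 2*√86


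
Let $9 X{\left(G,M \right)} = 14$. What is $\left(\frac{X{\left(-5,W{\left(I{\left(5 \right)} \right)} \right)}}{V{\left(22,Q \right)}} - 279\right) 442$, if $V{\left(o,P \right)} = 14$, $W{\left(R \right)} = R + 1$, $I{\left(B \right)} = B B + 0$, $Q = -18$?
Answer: $- \frac{1109420}{9} \approx -1.2327 \cdot 10^{5}$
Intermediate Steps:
$I{\left(B \right)} = B^{2}$ ($I{\left(B \right)} = B^{2} + 0 = B^{2}$)
$W{\left(R \right)} = 1 + R$
$X{\left(G,M \right)} = \frac{14}{9}$ ($X{\left(G,M \right)} = \frac{1}{9} \cdot 14 = \frac{14}{9}$)
$\left(\frac{X{\left(-5,W{\left(I{\left(5 \right)} \right)} \right)}}{V{\left(22,Q \right)}} - 279\right) 442 = \left(\frac{14}{9 \cdot 14} - 279\right) 442 = \left(\frac{14}{9} \cdot \frac{1}{14} - 279\right) 442 = \left(\frac{1}{9} - 279\right) 442 = \left(- \frac{2510}{9}\right) 442 = - \frac{1109420}{9}$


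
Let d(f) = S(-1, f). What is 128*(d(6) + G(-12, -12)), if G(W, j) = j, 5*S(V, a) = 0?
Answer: -1536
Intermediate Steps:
S(V, a) = 0 (S(V, a) = (⅕)*0 = 0)
d(f) = 0
128*(d(6) + G(-12, -12)) = 128*(0 - 12) = 128*(-12) = -1536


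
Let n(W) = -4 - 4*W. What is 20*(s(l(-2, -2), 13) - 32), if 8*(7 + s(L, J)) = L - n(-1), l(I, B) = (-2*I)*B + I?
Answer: -805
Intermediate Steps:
l(I, B) = I - 2*B*I (l(I, B) = -2*B*I + I = I - 2*B*I)
s(L, J) = -7 + L/8 (s(L, J) = -7 + (L - (-4 - 4*(-1)))/8 = -7 + (L - (-4 + 4))/8 = -7 + (L - 1*0)/8 = -7 + (L + 0)/8 = -7 + L/8)
20*(s(l(-2, -2), 13) - 32) = 20*((-7 + (-2*(1 - 2*(-2)))/8) - 32) = 20*((-7 + (-2*(1 + 4))/8) - 32) = 20*((-7 + (-2*5)/8) - 32) = 20*((-7 + (1/8)*(-10)) - 32) = 20*((-7 - 5/4) - 32) = 20*(-33/4 - 32) = 20*(-161/4) = -805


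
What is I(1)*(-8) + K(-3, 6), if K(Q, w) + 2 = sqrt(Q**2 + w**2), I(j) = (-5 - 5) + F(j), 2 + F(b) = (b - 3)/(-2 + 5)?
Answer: 298/3 + 3*sqrt(5) ≈ 106.04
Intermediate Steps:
F(b) = -3 + b/3 (F(b) = -2 + (b - 3)/(-2 + 5) = -2 + (-3 + b)/3 = -2 + (-3 + b)*(1/3) = -2 + (-1 + b/3) = -3 + b/3)
I(j) = -13 + j/3 (I(j) = (-5 - 5) + (-3 + j/3) = -10 + (-3 + j/3) = -13 + j/3)
K(Q, w) = -2 + sqrt(Q**2 + w**2)
I(1)*(-8) + K(-3, 6) = (-13 + (1/3)*1)*(-8) + (-2 + sqrt((-3)**2 + 6**2)) = (-13 + 1/3)*(-8) + (-2 + sqrt(9 + 36)) = -38/3*(-8) + (-2 + sqrt(45)) = 304/3 + (-2 + 3*sqrt(5)) = 298/3 + 3*sqrt(5)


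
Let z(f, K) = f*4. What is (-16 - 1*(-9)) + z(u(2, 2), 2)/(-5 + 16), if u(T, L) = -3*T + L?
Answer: -93/11 ≈ -8.4545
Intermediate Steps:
u(T, L) = L - 3*T
z(f, K) = 4*f
(-16 - 1*(-9)) + z(u(2, 2), 2)/(-5 + 16) = (-16 - 1*(-9)) + (4*(2 - 3*2))/(-5 + 16) = (-16 + 9) + (4*(2 - 6))/11 = -7 + (4*(-4))/11 = -7 + (1/11)*(-16) = -7 - 16/11 = -93/11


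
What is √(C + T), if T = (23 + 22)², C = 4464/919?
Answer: 3*√190482049/919 ≈ 45.054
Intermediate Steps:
C = 4464/919 (C = 4464*(1/919) = 4464/919 ≈ 4.8575)
T = 2025 (T = 45² = 2025)
√(C + T) = √(4464/919 + 2025) = √(1865439/919) = 3*√190482049/919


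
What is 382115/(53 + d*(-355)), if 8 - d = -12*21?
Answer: -382115/92247 ≈ -4.1423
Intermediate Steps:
d = 260 (d = 8 - (-1)*12*21 = 8 - (-1)*252 = 8 - 1*(-252) = 8 + 252 = 260)
382115/(53 + d*(-355)) = 382115/(53 + 260*(-355)) = 382115/(53 - 92300) = 382115/(-92247) = 382115*(-1/92247) = -382115/92247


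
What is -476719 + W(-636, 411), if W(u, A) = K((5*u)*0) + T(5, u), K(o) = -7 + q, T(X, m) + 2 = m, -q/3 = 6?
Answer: -477382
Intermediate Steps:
q = -18 (q = -3*6 = -18)
T(X, m) = -2 + m
K(o) = -25 (K(o) = -7 - 18 = -25)
W(u, A) = -27 + u (W(u, A) = -25 + (-2 + u) = -27 + u)
-476719 + W(-636, 411) = -476719 + (-27 - 636) = -476719 - 663 = -477382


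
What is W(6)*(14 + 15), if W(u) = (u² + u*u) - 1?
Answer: 2059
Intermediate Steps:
W(u) = -1 + 2*u² (W(u) = (u² + u²) - 1 = 2*u² - 1 = -1 + 2*u²)
W(6)*(14 + 15) = (-1 + 2*6²)*(14 + 15) = (-1 + 2*36)*29 = (-1 + 72)*29 = 71*29 = 2059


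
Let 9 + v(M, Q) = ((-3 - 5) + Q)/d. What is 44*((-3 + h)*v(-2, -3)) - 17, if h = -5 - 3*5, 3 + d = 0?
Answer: 16141/3 ≈ 5380.3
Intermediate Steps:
d = -3 (d = -3 + 0 = -3)
v(M, Q) = -19/3 - Q/3 (v(M, Q) = -9 + ((-3 - 5) + Q)/(-3) = -9 + (-8 + Q)*(-1/3) = -9 + (8/3 - Q/3) = -19/3 - Q/3)
h = -20 (h = -5 - 15 = -20)
44*((-3 + h)*v(-2, -3)) - 17 = 44*((-3 - 20)*(-19/3 - 1/3*(-3))) - 17 = 44*(-23*(-19/3 + 1)) - 17 = 44*(-23*(-16/3)) - 17 = 44*(368/3) - 17 = 16192/3 - 17 = 16141/3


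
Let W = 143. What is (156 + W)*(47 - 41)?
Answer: 1794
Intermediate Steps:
(156 + W)*(47 - 41) = (156 + 143)*(47 - 41) = 299*6 = 1794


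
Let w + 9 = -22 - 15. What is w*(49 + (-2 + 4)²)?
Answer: -2438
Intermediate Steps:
w = -46 (w = -9 + (-22 - 15) = -9 - 37 = -46)
w*(49 + (-2 + 4)²) = -46*(49 + (-2 + 4)²) = -46*(49 + 2²) = -46*(49 + 4) = -46*53 = -2438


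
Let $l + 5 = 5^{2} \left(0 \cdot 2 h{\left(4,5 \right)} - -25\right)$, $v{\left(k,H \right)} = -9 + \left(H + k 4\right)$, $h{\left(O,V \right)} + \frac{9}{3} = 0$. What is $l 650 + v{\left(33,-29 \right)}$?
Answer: $403094$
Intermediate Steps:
$h{\left(O,V \right)} = -3$ ($h{\left(O,V \right)} = -3 + 0 = -3$)
$v{\left(k,H \right)} = -9 + H + 4 k$ ($v{\left(k,H \right)} = -9 + \left(H + 4 k\right) = -9 + H + 4 k$)
$l = 620$ ($l = -5 + 5^{2} \left(0 \cdot 2 \left(-3\right) - -25\right) = -5 + 25 \left(0 \left(-3\right) + 25\right) = -5 + 25 \left(0 + 25\right) = -5 + 25 \cdot 25 = -5 + 625 = 620$)
$l 650 + v{\left(33,-29 \right)} = 620 \cdot 650 - -94 = 403000 - -94 = 403000 + 94 = 403094$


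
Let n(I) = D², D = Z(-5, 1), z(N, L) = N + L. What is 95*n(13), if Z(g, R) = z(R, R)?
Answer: 380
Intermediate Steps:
z(N, L) = L + N
Z(g, R) = 2*R (Z(g, R) = R + R = 2*R)
D = 2 (D = 2*1 = 2)
n(I) = 4 (n(I) = 2² = 4)
95*n(13) = 95*4 = 380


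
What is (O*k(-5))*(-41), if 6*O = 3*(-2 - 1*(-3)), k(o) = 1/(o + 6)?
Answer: -41/2 ≈ -20.500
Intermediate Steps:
k(o) = 1/(6 + o)
O = 1/2 (O = (3*(-2 - 1*(-3)))/6 = (3*(-2 + 3))/6 = (3*1)/6 = (1/6)*3 = 1/2 ≈ 0.50000)
(O*k(-5))*(-41) = (1/(2*(6 - 5)))*(-41) = ((1/2)/1)*(-41) = ((1/2)*1)*(-41) = (1/2)*(-41) = -41/2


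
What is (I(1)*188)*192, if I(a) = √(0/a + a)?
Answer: 36096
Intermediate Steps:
I(a) = √a (I(a) = √(0 + a) = √a)
(I(1)*188)*192 = (√1*188)*192 = (1*188)*192 = 188*192 = 36096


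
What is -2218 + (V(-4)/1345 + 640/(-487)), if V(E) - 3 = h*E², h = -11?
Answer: -1453768321/655015 ≈ -2219.4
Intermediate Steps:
V(E) = 3 - 11*E²
-2218 + (V(-4)/1345 + 640/(-487)) = -2218 + ((3 - 11*(-4)²)/1345 + 640/(-487)) = -2218 + ((3 - 11*16)*(1/1345) + 640*(-1/487)) = -2218 + ((3 - 176)*(1/1345) - 640/487) = -2218 + (-173*1/1345 - 640/487) = -2218 + (-173/1345 - 640/487) = -2218 - 945051/655015 = -1453768321/655015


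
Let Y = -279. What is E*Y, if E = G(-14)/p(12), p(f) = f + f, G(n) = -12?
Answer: 279/2 ≈ 139.50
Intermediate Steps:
p(f) = 2*f
E = -½ (E = -12/(2*12) = -12/24 = -12*1/24 = -½ ≈ -0.50000)
E*Y = -½*(-279) = 279/2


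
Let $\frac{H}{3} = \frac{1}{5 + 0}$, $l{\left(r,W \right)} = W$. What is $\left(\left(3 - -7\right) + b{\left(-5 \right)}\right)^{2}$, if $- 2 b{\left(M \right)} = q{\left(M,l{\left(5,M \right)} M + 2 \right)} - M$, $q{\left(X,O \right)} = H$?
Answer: $\frac{1296}{25} \approx 51.84$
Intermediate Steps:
$H = \frac{3}{5}$ ($H = \frac{3}{5 + 0} = \frac{3}{5} \approx 0.6$)
$q{\left(X,O \right)} = \frac{3}{5}$
$b{\left(M \right)} = - \frac{3}{10} + \frac{M}{2}$ ($b{\left(M \right)} = - \frac{\frac{3}{5} - M}{2} = - \frac{3}{10} + \frac{M}{2}$)
$\left(\left(3 - -7\right) + b{\left(-5 \right)}\right)^{2} = \left(\left(3 - -7\right) + \left(- \frac{3}{10} + \frac{1}{2} \left(-5\right)\right)\right)^{2} = \left(\left(3 + 7\right) - \frac{14}{5}\right)^{2} = \left(10 - \frac{14}{5}\right)^{2} = \left(\frac{36}{5}\right)^{2} = \frac{1296}{25}$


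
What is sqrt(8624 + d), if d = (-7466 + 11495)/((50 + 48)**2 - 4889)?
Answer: sqrt(191741081135)/4715 ≈ 92.870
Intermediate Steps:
d = 4029/4715 (d = 4029/(98**2 - 4889) = 4029/(9604 - 4889) = 4029/4715 ≈ 0.85451)
sqrt(8624 + d) = sqrt(8624 + 4029/4715) = sqrt(40666189/4715) = sqrt(191741081135)/4715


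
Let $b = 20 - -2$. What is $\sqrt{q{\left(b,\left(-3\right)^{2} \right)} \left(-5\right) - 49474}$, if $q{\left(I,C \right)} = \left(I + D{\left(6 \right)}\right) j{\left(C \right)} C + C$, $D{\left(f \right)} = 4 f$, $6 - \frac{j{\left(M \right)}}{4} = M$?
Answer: $i \sqrt{24679} \approx 157.1 i$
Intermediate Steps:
$j{\left(M \right)} = 24 - 4 M$
$b = 22$ ($b = 20 + 2 = 22$)
$q{\left(I,C \right)} = C + C \left(24 + I\right) \left(24 - 4 C\right)$ ($q{\left(I,C \right)} = \left(I + 4 \cdot 6\right) \left(24 - 4 C\right) C + C = \left(I + 24\right) \left(24 - 4 C\right) C + C = \left(24 + I\right) \left(24 - 4 C\right) C + C = C \left(24 + I\right) \left(24 - 4 C\right) + C = C + C \left(24 + I\right) \left(24 - 4 C\right)$)
$\sqrt{q{\left(b,\left(-3\right)^{2} \right)} \left(-5\right) - 49474} = \sqrt{- \left(-3\right)^{2} \left(-577 + 96 \left(-3\right)^{2} + 4 \cdot 22 \left(-6 + \left(-3\right)^{2}\right)\right) \left(-5\right) - 49474} = \sqrt{\left(-1\right) 9 \left(-577 + 96 \cdot 9 + 4 \cdot 22 \left(-6 + 9\right)\right) \left(-5\right) - 49474} = \sqrt{\left(-1\right) 9 \left(-577 + 864 + 4 \cdot 22 \cdot 3\right) \left(-5\right) - 49474} = \sqrt{\left(-1\right) 9 \left(-577 + 864 + 264\right) \left(-5\right) - 49474} = \sqrt{\left(-1\right) 9 \cdot 551 \left(-5\right) - 49474} = \sqrt{\left(-4959\right) \left(-5\right) - 49474} = \sqrt{24795 - 49474} = \sqrt{-24679} = i \sqrt{24679}$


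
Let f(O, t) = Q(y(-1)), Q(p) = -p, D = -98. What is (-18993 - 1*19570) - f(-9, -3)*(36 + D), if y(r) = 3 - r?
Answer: -38811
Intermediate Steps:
f(O, t) = -4 (f(O, t) = -(3 - 1*(-1)) = -(3 + 1) = -1*4 = -4)
(-18993 - 1*19570) - f(-9, -3)*(36 + D) = (-18993 - 1*19570) - (-4)*(36 - 98) = (-18993 - 19570) - (-4)*(-62) = -38563 - 1*248 = -38563 - 248 = -38811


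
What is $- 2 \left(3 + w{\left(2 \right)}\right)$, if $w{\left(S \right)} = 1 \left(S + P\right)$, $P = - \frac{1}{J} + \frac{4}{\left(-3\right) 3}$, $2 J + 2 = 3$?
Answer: $- \frac{46}{9} \approx -5.1111$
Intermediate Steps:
$J = \frac{1}{2}$ ($J = -1 + \frac{1}{2} \cdot 3 = -1 + \frac{3}{2} = \frac{1}{2} \approx 0.5$)
$P = - \frac{22}{9}$ ($P = - \frac{1}{\frac{1}{2}} + \frac{4}{\left(-3\right) 3} = \left(-1\right) 2 + \frac{4}{-9} = -2 + 4 \left(- \frac{1}{9}\right) = -2 - \frac{4}{9} = - \frac{22}{9} \approx -2.4444$)
$w{\left(S \right)} = - \frac{22}{9} + S$ ($w{\left(S \right)} = 1 \left(S - \frac{22}{9}\right) = 1 \left(- \frac{22}{9} + S\right) = - \frac{22}{9} + S$)
$- 2 \left(3 + w{\left(2 \right)}\right) = - 2 \left(3 + \left(- \frac{22}{9} + 2\right)\right) = - 2 \left(3 - \frac{4}{9}\right) = \left(-2\right) \frac{23}{9} = - \frac{46}{9}$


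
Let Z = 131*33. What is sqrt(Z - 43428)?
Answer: 3*I*sqrt(4345) ≈ 197.75*I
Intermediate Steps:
Z = 4323
sqrt(Z - 43428) = sqrt(4323 - 43428) = sqrt(-39105) = 3*I*sqrt(4345)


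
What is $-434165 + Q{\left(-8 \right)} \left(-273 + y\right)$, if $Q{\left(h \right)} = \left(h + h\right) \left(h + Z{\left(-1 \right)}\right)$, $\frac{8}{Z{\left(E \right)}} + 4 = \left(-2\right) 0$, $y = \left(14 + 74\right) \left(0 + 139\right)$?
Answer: $1479275$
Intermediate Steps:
$y = 12232$ ($y = 88 \cdot 139 = 12232$)
$Z{\left(E \right)} = -2$ ($Z{\left(E \right)} = \frac{8}{-4 - 0} = \frac{8}{-4 + 0} = \frac{8}{-4} = 8 \left(- \frac{1}{4}\right) = -2$)
$Q{\left(h \right)} = 2 h \left(-2 + h\right)$ ($Q{\left(h \right)} = \left(h + h\right) \left(h - 2\right) = 2 h \left(-2 + h\right)$)
$-434165 + Q{\left(-8 \right)} \left(-273 + y\right) = -434165 + 2 \left(-8\right) \left(-2 - 8\right) \left(-273 + 12232\right) = -434165 + 2 \left(-8\right) \left(-10\right) 11959 = -434165 + 160 \cdot 11959 = -434165 + 1913440 = 1479275$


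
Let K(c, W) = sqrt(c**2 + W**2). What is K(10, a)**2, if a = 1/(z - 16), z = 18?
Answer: 401/4 ≈ 100.25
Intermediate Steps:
a = 1/2 (a = 1/(18 - 16) = 1/2 ≈ 0.50000)
K(c, W) = sqrt(W**2 + c**2)
K(10, a)**2 = (sqrt((1/2)**2 + 10**2))**2 = (sqrt(1/4 + 100))**2 = (sqrt(401/4))**2 = (sqrt(401)/2)**2 = 401/4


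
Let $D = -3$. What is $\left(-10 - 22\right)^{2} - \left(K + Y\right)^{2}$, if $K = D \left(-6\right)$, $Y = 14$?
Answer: $0$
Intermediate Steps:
$K = 18$ ($K = \left(-3\right) \left(-6\right) = 18$)
$\left(-10 - 22\right)^{2} - \left(K + Y\right)^{2} = \left(-10 - 22\right)^{2} - \left(18 + 14\right)^{2} = \left(-32\right)^{2} - 32^{2} = 1024 - 1024 = 0$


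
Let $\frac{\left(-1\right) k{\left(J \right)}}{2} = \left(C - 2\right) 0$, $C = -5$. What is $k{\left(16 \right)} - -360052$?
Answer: $360052$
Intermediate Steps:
$k{\left(J \right)} = 0$ ($k{\left(J \right)} = - 2 \left(-5 - 2\right) 0 = - 2 \left(\left(-7\right) 0\right) = \left(-2\right) 0 = 0$)
$k{\left(16 \right)} - -360052 = 0 - -360052 = 0 + 360052 = 360052$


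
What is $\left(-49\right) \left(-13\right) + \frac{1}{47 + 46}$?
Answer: $\frac{59242}{93} \approx 637.01$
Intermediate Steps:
$\left(-49\right) \left(-13\right) + \frac{1}{47 + 46} = 637 + \frac{1}{93} = \frac{59242}{93}$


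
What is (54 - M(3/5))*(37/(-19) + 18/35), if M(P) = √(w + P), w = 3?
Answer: -51462/665 + 2859*√10/3325 ≈ -74.667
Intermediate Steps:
M(P) = √(3 + P)
(54 - M(3/5))*(37/(-19) + 18/35) = (54 - √(3 + 3/5))*(37/(-19) + 18/35) = (54 - √(3 + 3*(⅕)))*(37*(-1/19) + 18*(1/35)) = (54 - √(3 + ⅗))*(-37/19 + 18/35) = (54 - √(18/5))*(-953/665) = (54 - 3*√10/5)*(-953/665) = -51462/665 + 2859*√10/3325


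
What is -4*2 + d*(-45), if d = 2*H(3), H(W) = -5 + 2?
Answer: 262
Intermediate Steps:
H(W) = -3
d = -6 (d = 2*(-3) = -6)
-4*2 + d*(-45) = -4*2 - 6*(-45) = -8 + 270 = 262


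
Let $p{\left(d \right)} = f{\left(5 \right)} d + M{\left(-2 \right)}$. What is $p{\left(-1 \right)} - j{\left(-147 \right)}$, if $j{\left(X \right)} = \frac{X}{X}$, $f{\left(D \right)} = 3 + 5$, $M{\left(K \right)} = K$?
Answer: $-11$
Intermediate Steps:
$f{\left(D \right)} = 8$
$p{\left(d \right)} = -2 + 8 d$ ($p{\left(d \right)} = 8 d - 2 = -2 + 8 d$)
$j{\left(X \right)} = 1$
$p{\left(-1 \right)} - j{\left(-147 \right)} = \left(-2 + 8 \left(-1\right)\right) - 1 = \left(-2 - 8\right) - 1 = -10 - 1 = -11$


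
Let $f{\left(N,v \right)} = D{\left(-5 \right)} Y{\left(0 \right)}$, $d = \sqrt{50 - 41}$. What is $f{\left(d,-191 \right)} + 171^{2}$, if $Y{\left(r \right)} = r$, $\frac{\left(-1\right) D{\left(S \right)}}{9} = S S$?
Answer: $29241$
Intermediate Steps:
$d = 3$ ($d = \sqrt{9} = 3$)
$D{\left(S \right)} = - 9 S^{2}$ ($D{\left(S \right)} = - 9 S S = - 9 S^{2}$)
$f{\left(N,v \right)} = 0$ ($f{\left(N,v \right)} = - 9 \left(-5\right)^{2} \cdot 0 = \left(-9\right) 25 \cdot 0 = \left(-225\right) 0 = 0$)
$f{\left(d,-191 \right)} + 171^{2} = 0 + 171^{2} = 0 + 29241 = 29241$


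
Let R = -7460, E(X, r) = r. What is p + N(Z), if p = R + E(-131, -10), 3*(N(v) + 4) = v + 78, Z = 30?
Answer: -7438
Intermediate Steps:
N(v) = 22 + v/3 (N(v) = -4 + (v + 78)/3 = -4 + (78 + v)/3 = -4 + (26 + v/3) = 22 + v/3)
p = -7470 (p = -7460 - 10 = -7470)
p + N(Z) = -7470 + (22 + (⅓)*30) = -7470 + (22 + 10) = -7470 + 32 = -7438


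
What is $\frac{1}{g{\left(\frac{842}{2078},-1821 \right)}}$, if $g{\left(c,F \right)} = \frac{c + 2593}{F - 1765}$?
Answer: $- \frac{1862927}{1347274} \approx -1.3827$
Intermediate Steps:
$g{\left(c,F \right)} = \frac{2593 + c}{-1765 + F}$
$\frac{1}{g{\left(\frac{842}{2078},-1821 \right)}} = \frac{1}{\frac{1}{-1765 - 1821} \left(2593 + \frac{842}{2078}\right)} = \frac{1}{\frac{1}{-3586} \left(2593 + 842 \cdot \frac{1}{2078}\right)} = \frac{1}{\left(- \frac{1}{3586}\right) \left(2593 + \frac{421}{1039}\right)} = \frac{1}{\left(- \frac{1}{3586}\right) \frac{2694548}{1039}} = \frac{1}{- \frac{1347274}{1862927}} = - \frac{1862927}{1347274}$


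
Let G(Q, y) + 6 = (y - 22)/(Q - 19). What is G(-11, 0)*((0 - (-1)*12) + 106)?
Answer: -9322/15 ≈ -621.47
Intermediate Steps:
G(Q, y) = -6 + (-22 + y)/(-19 + Q) (G(Q, y) = -6 + (y - 22)/(Q - 19) = -6 + (-22 + y)/(-19 + Q))
G(-11, 0)*((0 - (-1)*12) + 106) = ((92 + 0 - 6*(-11))/(-19 - 11))*((0 - (-1)*12) + 106) = ((92 + 0 + 66)/(-30))*((0 - 1*(-12)) + 106) = (-1/30*158)*((0 + 12) + 106) = -79*(12 + 106)/15 = -79/15*118 = -9322/15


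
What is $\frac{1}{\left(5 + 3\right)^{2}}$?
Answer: $\frac{1}{64} \approx 0.015625$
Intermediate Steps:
$\frac{1}{\left(5 + 3\right)^{2}} = \frac{1}{8^{2}} = \frac{1}{64}$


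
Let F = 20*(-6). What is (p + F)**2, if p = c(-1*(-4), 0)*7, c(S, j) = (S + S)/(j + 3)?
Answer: 92416/9 ≈ 10268.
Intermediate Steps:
c(S, j) = 2*S/(3 + j) (c(S, j) = (2*S)/(3 + j) = 2*S/(3 + j))
p = 56/3 (p = (2*(-1*(-4))/(3 + 0))*7 = (2*4/3)*7 = (2*4*(1/3))*7 = (8/3)*7 = 56/3 ≈ 18.667)
F = -120
(p + F)**2 = (56/3 - 120)**2 = (-304/3)**2 = 92416/9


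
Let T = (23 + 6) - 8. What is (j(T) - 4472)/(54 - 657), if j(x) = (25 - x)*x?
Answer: 4388/603 ≈ 7.2769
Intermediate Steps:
T = 21 (T = 29 - 8 = 21)
j(x) = x*(25 - x)
(j(T) - 4472)/(54 - 657) = (21*(25 - 1*21) - 4472)/(54 - 657) = (21*(25 - 21) - 4472)/(-603) = (21*4 - 4472)*(-1/603) = (84 - 4472)*(-1/603) = -4388*(-1/603) = 4388/603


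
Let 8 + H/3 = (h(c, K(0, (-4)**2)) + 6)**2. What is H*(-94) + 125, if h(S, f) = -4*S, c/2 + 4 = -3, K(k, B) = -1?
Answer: -1081627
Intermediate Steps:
c = -14 (c = -8 + 2*(-3) = -8 - 6 = -14)
H = 11508 (H = -24 + 3*(-4*(-14) + 6)**2 = -24 + 3*(56 + 6)**2 = -24 + 3*62**2 = -24 + 3*3844 = -24 + 11532 = 11508)
H*(-94) + 125 = 11508*(-94) + 125 = -1081752 + 125 = -1081627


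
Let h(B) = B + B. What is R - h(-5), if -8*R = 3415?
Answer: -3335/8 ≈ -416.88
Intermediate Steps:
R = -3415/8 (R = -1/8*3415 = -3415/8 ≈ -426.88)
h(B) = 2*B
R - h(-5) = -3415/8 - 2*(-5) = -3415/8 - 1*(-10) = -3415/8 + 10 = -3335/8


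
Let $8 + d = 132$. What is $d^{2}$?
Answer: $15376$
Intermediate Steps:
$d = 124$ ($d = -8 + 132 = 124$)
$d^{2} = 124^{2} = 15376$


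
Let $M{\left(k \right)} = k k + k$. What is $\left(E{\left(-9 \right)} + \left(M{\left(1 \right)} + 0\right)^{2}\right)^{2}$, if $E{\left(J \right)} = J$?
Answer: $25$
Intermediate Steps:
$M{\left(k \right)} = k + k^{2}$ ($M{\left(k \right)} = k^{2} + k = k + k^{2}$)
$\left(E{\left(-9 \right)} + \left(M{\left(1 \right)} + 0\right)^{2}\right)^{2} = \left(-9 + \left(1 \left(1 + 1\right) + 0\right)^{2}\right)^{2} = \left(-9 + \left(1 \cdot 2 + 0\right)^{2}\right)^{2} = \left(-9 + \left(2 + 0\right)^{2}\right)^{2} = \left(-9 + 2^{2}\right)^{2} = \left(-9 + 4\right)^{2} = \left(-5\right)^{2} = 25$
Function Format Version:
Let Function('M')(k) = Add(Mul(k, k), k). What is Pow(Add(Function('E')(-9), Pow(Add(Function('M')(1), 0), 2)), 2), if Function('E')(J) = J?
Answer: 25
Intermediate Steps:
Function('M')(k) = Add(k, Pow(k, 2)) (Function('M')(k) = Add(Pow(k, 2), k) = Add(k, Pow(k, 2)))
Pow(Add(Function('E')(-9), Pow(Add(Function('M')(1), 0), 2)), 2) = Pow(Add(-9, Pow(Add(Mul(1, Add(1, 1)), 0), 2)), 2) = Pow(Add(-9, Pow(Add(Mul(1, 2), 0), 2)), 2) = Pow(Add(-9, Pow(Add(2, 0), 2)), 2) = Pow(Add(-9, Pow(2, 2)), 2) = Pow(Add(-9, 4), 2) = Pow(-5, 2) = 25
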